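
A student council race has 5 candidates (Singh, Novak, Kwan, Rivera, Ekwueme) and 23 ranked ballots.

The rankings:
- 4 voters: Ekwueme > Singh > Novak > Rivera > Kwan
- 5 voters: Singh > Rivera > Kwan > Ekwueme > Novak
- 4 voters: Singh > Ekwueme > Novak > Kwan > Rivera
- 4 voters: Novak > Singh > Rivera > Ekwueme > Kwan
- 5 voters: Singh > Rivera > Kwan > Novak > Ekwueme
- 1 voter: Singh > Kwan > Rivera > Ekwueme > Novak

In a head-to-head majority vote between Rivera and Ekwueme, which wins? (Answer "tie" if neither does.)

Ballots ranking Rivera above Ekwueme: 5 + 4 + 5 + 1 = 15.
Ballots ranking Ekwueme above Rivera: 23 − 15 = 8.
Rivera wins the head-to-head 15–8.

Rivera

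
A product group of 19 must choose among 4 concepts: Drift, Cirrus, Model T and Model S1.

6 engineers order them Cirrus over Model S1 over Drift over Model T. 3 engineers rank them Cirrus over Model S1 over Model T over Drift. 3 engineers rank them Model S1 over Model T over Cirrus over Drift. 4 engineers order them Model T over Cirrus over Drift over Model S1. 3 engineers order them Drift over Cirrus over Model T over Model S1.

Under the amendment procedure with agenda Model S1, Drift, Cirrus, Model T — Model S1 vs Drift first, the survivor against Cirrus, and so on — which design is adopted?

Cirrus

Round 1: Model S1 vs Drift — 12–7, Model S1 advances.
Round 2: Model S1 vs Cirrus — 3–16, Cirrus advances.
Round 3: Cirrus vs Model T — 12–7, Cirrus advances.
Cirrus survives the agenda.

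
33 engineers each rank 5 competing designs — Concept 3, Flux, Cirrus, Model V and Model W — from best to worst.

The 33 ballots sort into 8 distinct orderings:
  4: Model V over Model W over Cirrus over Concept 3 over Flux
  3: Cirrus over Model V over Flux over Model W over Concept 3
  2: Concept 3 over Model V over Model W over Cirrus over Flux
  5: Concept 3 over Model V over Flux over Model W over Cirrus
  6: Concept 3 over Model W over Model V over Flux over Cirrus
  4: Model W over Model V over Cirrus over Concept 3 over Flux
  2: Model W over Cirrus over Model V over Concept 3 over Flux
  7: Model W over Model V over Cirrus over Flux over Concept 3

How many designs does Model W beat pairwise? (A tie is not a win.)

4

Model W against each rival (33 engineers):
Model W vs Concept 3: Model W preferred on 4+3+4+2+7 = 20 ballots; Model W wins 20–13.
Model W vs Flux: Model W, 25–8.
Model W–Cirrus: Model W 30–3.
Model W vs Model V: Model W, 19–14.
Model W beats Concept 3, Flux, Cirrus, Model V — 4 pairwise wins.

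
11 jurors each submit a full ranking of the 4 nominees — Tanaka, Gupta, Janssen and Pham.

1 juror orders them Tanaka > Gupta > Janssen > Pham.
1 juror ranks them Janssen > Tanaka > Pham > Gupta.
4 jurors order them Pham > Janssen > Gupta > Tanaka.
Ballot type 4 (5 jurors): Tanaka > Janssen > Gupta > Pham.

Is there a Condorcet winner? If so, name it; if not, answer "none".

Tanaka

Head-to-head results (11 jurors):
Tanaka vs Gupta: Tanaka, 7–4.
Tanaka vs Janssen: Tanaka preferred on 1+5 = 6 ballots; Tanaka wins 6–5.
Tanaka vs Pham: 7 to 4, Tanaka.
Gupta–Janssen: Janssen 10–1.
Gupta vs Pham: Gupta wins 6–5.
Janssen vs Pham: Janssen preferred on 1+1+5 = 7 ballots; Janssen wins 7–4.
Only Tanaka has no losses; Tanaka is the Condorcet winner.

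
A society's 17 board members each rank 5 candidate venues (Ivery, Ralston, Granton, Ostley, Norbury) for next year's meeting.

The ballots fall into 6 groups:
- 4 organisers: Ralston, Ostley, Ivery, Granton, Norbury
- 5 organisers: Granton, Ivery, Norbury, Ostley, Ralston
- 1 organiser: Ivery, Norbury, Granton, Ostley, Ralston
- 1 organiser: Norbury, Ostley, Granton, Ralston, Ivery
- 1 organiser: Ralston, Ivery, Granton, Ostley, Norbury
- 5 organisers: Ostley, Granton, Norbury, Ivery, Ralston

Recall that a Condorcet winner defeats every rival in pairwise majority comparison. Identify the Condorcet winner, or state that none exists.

Ostley

Head-to-head results (17 organisers):
Ivery vs Ralston: Ivery wins 11–6.
Ivery–Granton: Granton 11–6.
Ivery–Ostley: Ostley 10–7.
Ivery vs Norbury: Ivery wins 11–6.
Ralston vs Granton: Granton, 12–5.
Ralston vs Ostley: Ostley, 12–5.
Ralston vs Norbury: Norbury wins 12–5.
Granton vs Ostley: Ostley wins 10–7.
Granton vs Norbury: Granton, 15–2.
Ostley vs Norbury: Ostley, 10–7.
Ostley defeats every rival head-to-head and is the Condorcet winner.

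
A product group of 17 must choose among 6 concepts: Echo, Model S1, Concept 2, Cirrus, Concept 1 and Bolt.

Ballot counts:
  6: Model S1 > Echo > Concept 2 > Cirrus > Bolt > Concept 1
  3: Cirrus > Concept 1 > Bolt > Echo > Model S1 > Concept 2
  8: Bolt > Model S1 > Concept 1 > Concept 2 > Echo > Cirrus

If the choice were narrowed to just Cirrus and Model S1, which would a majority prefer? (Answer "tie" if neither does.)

Model S1

Ballots ranking Cirrus above Model S1: 3.
Ballots ranking Model S1 above Cirrus: 17 − 3 = 14.
Model S1 wins the head-to-head 14–3.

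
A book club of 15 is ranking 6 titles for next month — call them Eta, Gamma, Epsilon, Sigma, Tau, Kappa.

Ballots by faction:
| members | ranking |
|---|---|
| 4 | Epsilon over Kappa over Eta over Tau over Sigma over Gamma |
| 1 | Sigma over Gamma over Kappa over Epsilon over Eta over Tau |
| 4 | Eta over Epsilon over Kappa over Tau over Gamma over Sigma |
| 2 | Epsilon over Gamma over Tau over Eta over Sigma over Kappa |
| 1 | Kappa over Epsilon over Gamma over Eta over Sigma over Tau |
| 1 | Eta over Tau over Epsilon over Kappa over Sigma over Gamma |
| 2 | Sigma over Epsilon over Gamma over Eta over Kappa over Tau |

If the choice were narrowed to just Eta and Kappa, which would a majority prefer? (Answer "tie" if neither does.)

Eta

Ballots ranking Eta above Kappa: 4 + 2 + 1 + 2 = 9.
Ballots ranking Kappa above Eta: 15 − 9 = 6.
Eta wins the head-to-head 9–6.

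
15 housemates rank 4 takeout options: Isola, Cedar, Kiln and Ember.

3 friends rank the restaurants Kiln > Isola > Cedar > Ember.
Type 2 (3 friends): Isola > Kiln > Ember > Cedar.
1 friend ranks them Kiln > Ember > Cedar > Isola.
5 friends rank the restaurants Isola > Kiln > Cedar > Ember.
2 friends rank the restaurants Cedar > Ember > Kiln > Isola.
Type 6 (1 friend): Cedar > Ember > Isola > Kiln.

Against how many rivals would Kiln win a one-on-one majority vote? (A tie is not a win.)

Kiln against each rival (15 friends):
Kiln vs Isola: Kiln is ranked higher on 3+1+2 = 6 ballots, Isola on 9. Isola wins 9–6.
Kiln vs Cedar: 12 to 3, Kiln.
Kiln vs Ember: 12 to 3, Kiln.
Kiln beats Cedar, Ember; loses to Isola — 2 pairwise wins.

2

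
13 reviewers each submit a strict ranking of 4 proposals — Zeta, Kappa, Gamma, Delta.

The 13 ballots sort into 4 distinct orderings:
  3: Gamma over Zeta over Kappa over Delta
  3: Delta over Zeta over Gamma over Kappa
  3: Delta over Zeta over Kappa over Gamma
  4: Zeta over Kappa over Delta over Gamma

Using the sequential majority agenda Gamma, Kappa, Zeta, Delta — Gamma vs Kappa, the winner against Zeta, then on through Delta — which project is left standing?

Round 1: Gamma vs Kappa — 6–7, Kappa advances.
Round 2: Kappa vs Zeta — 0–13, Zeta advances.
Round 3: Zeta vs Delta — 7–6, Zeta advances.
Zeta survives the agenda.

Zeta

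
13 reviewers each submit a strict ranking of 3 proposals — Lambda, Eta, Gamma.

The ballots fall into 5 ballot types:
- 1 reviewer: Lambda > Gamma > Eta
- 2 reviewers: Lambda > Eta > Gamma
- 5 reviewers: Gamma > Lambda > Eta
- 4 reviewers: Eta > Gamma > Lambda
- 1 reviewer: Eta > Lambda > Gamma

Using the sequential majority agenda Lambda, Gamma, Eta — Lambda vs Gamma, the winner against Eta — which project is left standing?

Eta

Round 1: Lambda vs Gamma — 4–9, Gamma advances.
Round 2: Gamma vs Eta — 6–7, Eta advances.
The agenda winner is Eta.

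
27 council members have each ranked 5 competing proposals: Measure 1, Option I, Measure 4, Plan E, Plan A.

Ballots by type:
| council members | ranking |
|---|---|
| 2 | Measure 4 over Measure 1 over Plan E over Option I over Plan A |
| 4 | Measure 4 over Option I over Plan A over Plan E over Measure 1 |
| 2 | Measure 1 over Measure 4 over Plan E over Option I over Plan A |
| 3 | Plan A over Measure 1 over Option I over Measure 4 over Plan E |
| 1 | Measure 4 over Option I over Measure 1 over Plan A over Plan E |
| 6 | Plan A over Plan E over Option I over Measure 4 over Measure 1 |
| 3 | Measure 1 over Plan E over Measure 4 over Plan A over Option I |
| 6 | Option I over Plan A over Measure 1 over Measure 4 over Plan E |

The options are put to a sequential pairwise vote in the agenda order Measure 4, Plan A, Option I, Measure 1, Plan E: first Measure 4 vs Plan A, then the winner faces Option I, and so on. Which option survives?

Round 1: Measure 4 vs Plan A — 12–15, Plan A advances.
Round 2: Plan A vs Option I — 12–15, Option I advances.
Round 3: Option I vs Measure 1 — 17–10, Option I advances.
Round 4: Option I vs Plan E — 14–13, Option I advances.
The agenda winner is Option I.

Option I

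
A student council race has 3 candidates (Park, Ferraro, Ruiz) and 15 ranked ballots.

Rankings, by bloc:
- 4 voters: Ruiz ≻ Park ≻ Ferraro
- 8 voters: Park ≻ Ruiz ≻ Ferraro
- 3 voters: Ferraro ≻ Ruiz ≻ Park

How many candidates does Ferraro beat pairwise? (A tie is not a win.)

0

Ferraro against each rival (15 voters):
Ferraro vs Park: 3 for Ferraro, 12 for Park — Park by 12–3.
Ferraro vs Ruiz: 3 for Ferraro, 12 for Ruiz — Ruiz by 12–3.
Ferraro beats no one; loses to Park, Ruiz — 0 pairwise wins.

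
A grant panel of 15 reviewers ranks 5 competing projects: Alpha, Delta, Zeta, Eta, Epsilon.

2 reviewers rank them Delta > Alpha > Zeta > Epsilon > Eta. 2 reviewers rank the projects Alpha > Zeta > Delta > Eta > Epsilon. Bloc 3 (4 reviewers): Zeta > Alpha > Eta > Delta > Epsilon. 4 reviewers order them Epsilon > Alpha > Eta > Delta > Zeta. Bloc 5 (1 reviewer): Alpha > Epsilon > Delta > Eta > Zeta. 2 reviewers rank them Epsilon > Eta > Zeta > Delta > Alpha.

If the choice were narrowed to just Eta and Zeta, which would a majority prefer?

Zeta

Ballots ranking Eta above Zeta: 4 + 1 + 2 = 7.
Ballots ranking Zeta above Eta: 15 − 7 = 8.
Zeta wins the head-to-head 8–7.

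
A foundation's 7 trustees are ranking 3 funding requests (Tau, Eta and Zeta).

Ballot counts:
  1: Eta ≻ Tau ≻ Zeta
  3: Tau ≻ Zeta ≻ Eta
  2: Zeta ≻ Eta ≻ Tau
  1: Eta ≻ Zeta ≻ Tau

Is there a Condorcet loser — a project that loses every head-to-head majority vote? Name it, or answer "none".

none

Head-to-head results (7 reviewers):
Tau vs Eta: 3 for Tau, 4 for Eta — Eta by 4–3.
Tau vs Zeta: 4 to 3, Tau.
Eta vs Zeta: Zeta wins 5–2.
No project is winless: Tau beats Zeta; Eta beats Tau; Zeta beats Eta. There is no Condorcet loser.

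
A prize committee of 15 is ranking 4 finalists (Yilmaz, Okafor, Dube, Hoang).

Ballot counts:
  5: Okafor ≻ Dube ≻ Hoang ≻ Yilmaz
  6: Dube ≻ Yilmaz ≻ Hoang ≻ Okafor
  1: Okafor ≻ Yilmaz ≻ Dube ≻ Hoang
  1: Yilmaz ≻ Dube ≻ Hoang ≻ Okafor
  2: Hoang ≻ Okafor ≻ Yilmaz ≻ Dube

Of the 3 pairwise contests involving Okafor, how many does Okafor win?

2

Okafor against each rival (15 jurors):
Okafor vs Yilmaz: Okafor wins 8–7.
Okafor–Dube: Okafor 8–7.
Okafor vs Hoang: Hoang wins 9–6.
Okafor beats Yilmaz, Dube; loses to Hoang — 2 pairwise wins.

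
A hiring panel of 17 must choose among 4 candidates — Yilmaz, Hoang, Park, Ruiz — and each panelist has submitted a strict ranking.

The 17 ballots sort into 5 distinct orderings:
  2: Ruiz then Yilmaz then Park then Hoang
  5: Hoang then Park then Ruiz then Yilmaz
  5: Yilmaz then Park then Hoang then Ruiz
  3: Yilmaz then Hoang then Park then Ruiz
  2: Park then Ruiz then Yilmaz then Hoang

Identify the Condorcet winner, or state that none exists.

Check each pair by majority over 17 ballots:
Yilmaz vs Hoang: 12 to 5, Yilmaz.
Yilmaz vs Park: Yilmaz, 10–7.
Yilmaz vs Ruiz: Yilmaz preferred on 5+3 = 8 ballots; Ruiz wins 9–8.
Hoang vs Park: Park wins 9–8.
Hoang vs Ruiz: Hoang is ranked higher on 5+5+3 = 13 ballots, Ruiz on 4. Hoang wins 13–4.
Park vs Ruiz: Park preferred on 5+5+3+2 = 15 ballots; Park wins 15–2.
Every candidate loses at least once (Yilmaz loses to Ruiz; Hoang loses to Yilmaz; Park loses to Yilmaz; Ruiz loses to Hoang). The majority relation contains the cycle Yilmaz > Hoang > Ruiz > Yilmaz, so there is no Condorcet winner.

none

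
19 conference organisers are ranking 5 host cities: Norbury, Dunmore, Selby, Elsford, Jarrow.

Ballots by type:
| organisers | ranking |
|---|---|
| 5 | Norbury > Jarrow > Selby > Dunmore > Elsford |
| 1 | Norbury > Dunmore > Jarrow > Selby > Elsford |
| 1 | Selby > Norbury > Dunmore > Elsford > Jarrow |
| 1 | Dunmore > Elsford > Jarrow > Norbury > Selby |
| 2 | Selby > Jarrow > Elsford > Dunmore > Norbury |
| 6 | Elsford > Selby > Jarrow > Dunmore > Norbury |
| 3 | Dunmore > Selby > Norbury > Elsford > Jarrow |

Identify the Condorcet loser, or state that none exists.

none

Pairwise majorities:
Norbury vs Dunmore: Norbury preferred on 5+1+1 = 7 ballots; Dunmore wins 12–7.
Norbury vs Selby: 5+1+1 = 7 for Norbury, 12 for Selby — Selby by 12–7.
Norbury vs Elsford: Norbury wins 10–9.
Norbury vs Jarrow: Norbury preferred on 5+1+1+3 = 10 ballots; Norbury wins 10–9.
Dunmore vs Selby: Selby, 14–5.
Dunmore–Elsford: Dunmore 11–8.
Dunmore vs Jarrow: 6 to 13, Jarrow.
Selby vs Elsford: 5+1+1+2+3 = 12 for Selby, 7 for Elsford — Selby by 12–7.
Selby vs Jarrow: Selby, 12–7.
Elsford vs Jarrow: 1+1+6+3 = 11 for Elsford, 8 for Jarrow — Elsford by 11–8.
No city is winless: Norbury beats Elsford; Dunmore beats Norbury; Selby beats Norbury; Elsford beats Jarrow; Jarrow beats Dunmore. There is no Condorcet loser.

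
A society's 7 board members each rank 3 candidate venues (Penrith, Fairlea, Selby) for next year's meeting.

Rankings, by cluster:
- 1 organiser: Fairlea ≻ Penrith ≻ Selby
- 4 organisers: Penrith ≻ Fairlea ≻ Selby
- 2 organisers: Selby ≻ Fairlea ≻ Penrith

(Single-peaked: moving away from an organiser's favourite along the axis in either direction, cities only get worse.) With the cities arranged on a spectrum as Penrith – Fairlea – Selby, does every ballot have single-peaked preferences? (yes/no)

yes

Axis positions: Penrith=1, Fairlea=2, Selby=3.
Cluster 1 (peak Fairlea at position 2): ranking walks positions 2-1-3, expanding outward from the peak — single-peaked.
Cluster 2 (peak Penrith at position 1): ranking walks positions 1-2-3, expanding outward from the peak — single-peaked.
Cluster 3 (peak Selby at position 3): ranking walks positions 3-2-1, expanding outward from the peak — single-peaked.
Every ranking is single-peaked on this axis.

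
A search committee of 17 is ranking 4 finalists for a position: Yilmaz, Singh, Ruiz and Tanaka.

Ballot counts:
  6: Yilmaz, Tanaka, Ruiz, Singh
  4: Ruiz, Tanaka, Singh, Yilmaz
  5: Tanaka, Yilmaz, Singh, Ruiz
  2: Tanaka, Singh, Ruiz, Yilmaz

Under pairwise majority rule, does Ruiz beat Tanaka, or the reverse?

Ballots ranking Ruiz above Tanaka: 4.
Ballots ranking Tanaka above Ruiz: 17 − 4 = 13.
Tanaka wins the head-to-head 13–4.

Tanaka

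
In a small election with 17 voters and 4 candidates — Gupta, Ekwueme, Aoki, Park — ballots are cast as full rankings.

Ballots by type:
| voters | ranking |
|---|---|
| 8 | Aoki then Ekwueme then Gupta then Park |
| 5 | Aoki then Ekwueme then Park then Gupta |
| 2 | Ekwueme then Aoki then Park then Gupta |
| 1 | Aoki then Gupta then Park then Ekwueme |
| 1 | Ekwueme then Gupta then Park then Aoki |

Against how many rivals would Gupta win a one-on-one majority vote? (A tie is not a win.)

Gupta against each rival (17 voters):
Gupta–Ekwueme: Ekwueme 16–1.
Gupta–Aoki: Aoki 16–1.
Gupta vs Park: Gupta wins 10–7.
Gupta beats Park; loses to Ekwueme, Aoki — 1 pairwise win.

1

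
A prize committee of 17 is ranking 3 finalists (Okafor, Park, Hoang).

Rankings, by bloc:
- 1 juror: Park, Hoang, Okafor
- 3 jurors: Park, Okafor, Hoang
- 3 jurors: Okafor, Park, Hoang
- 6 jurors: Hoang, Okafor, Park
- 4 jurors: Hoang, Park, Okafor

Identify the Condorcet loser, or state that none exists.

Pairwise majorities:
Okafor vs Park: Okafor wins 9–8.
Okafor–Hoang: Hoang 11–6.
Park vs Hoang: Park is ranked higher on 1+3+3 = 7 ballots, Hoang on 10. Hoang wins 10–7.
Only Park has no wins; Park is the Condorcet loser.

Park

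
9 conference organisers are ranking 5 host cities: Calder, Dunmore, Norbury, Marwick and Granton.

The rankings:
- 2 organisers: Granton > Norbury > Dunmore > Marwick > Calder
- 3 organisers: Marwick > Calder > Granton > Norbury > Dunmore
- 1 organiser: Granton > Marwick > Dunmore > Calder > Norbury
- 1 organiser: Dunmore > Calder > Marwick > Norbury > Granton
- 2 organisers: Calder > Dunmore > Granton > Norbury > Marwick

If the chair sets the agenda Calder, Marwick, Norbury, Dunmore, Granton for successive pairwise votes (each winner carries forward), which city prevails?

Round 1: Calder vs Marwick — 3–6, Marwick advances.
Round 2: Marwick vs Norbury — 5–4, Marwick advances.
Round 3: Marwick vs Dunmore — 4–5, Dunmore advances.
Round 4: Dunmore vs Granton — 3–6, Granton advances.
Granton survives the agenda.

Granton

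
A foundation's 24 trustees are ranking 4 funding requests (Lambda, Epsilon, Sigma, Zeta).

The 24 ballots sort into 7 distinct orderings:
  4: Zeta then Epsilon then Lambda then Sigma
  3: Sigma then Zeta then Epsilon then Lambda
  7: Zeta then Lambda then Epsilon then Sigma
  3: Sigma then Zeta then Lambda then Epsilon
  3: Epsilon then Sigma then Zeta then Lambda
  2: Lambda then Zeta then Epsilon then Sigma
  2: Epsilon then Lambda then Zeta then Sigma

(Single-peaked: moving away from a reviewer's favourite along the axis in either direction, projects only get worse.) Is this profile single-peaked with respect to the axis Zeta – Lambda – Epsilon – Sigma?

no

Axis positions: Zeta=1, Lambda=2, Epsilon=3, Sigma=4.
Faction 1: ranking walks positions 1-3-2-4; Epsilon is ranked above Lambda even though Lambda lies between Epsilon and the peak Zeta on the axis — preferences dip and rise again. Not single-peaked.
Faction 2: ranking walks positions 4-1-3-2; Zeta is ranked above Epsilon even though Epsilon lies between Zeta and the peak Sigma on the axis — preferences dip and rise again. Not single-peaked.
Faction 3 (peak Zeta at position 1): ranking walks positions 1-2-3-4, expanding outward from the peak — single-peaked.
Faction 4: ranking walks positions 4-1-2-3; Zeta is ranked above Epsilon even though Epsilon lies between Zeta and the peak Sigma on the axis — preferences dip and rise again. Not single-peaked.
Faction 5: ranking walks positions 3-4-1-2; Zeta is ranked above Lambda even though Lambda lies between Zeta and the peak Epsilon on the axis — preferences dip and rise again. Not single-peaked.
Faction 6 (peak Lambda at position 2): ranking walks positions 2-1-3-4, expanding outward from the peak — single-peaked.
Faction 7 (peak Epsilon at position 3): ranking walks positions 3-2-1-4, expanding outward from the peak — single-peaked.
Faction 1 violates single-peakedness, so the profile is not single-peaked on this axis.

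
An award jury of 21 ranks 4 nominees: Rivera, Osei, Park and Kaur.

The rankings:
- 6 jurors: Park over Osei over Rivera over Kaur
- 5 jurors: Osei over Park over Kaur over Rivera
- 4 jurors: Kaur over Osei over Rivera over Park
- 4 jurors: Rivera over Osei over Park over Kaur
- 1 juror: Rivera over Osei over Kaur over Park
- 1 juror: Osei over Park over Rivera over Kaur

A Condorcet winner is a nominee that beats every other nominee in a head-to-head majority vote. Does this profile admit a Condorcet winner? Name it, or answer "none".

Osei

Pairwise majorities:
Rivera–Osei: Osei 16–5.
Rivera vs Park: Rivera preferred on 4+4+1 = 9 ballots; Park wins 12–9.
Rivera vs Kaur: Rivera wins 12–9.
Osei–Park: Osei 15–6.
Osei vs Kaur: Osei is ranked higher on 6+5+4+1+1 = 17 ballots, Kaur on 4. Osei wins 17–4.
Park vs Kaur: Park is ranked higher on 6+5+4+1 = 16 ballots, Kaur on 5. Park wins 16–5.
Osei wins every pairwise contest, so Osei is the Condorcet winner.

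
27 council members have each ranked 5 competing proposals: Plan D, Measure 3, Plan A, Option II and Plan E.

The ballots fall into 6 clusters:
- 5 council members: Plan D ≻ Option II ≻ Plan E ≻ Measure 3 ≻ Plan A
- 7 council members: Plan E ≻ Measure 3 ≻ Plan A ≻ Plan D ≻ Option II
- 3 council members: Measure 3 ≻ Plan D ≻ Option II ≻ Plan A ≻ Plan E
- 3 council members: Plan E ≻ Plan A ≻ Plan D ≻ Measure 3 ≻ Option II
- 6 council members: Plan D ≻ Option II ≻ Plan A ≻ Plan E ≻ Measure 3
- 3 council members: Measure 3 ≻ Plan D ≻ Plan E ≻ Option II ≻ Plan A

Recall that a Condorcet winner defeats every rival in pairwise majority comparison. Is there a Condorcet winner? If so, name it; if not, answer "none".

Check each pair by majority over 27 ballots:
Plan D vs Measure 3: Plan D wins 14–13.
Plan D–Plan A: Plan D 17–10.
Plan D vs Option II: Plan D, 27–0.
Plan D vs Plan E: Plan D, 17–10.
Measure 3 vs Plan A: Measure 3 wins 18–9.
Measure 3–Option II: Measure 3 16–11.
Measure 3 vs Plan E: Plan E, 21–6.
Plan A vs Option II: Option II wins 17–10.
Plan A vs Plan E: Plan E wins 18–9.
Option II vs Plan E: Option II wins 14–13.
Plan D beats each of Measure 3, Plan A, Option II, Plan E — Plan D is the Condorcet winner.

Plan D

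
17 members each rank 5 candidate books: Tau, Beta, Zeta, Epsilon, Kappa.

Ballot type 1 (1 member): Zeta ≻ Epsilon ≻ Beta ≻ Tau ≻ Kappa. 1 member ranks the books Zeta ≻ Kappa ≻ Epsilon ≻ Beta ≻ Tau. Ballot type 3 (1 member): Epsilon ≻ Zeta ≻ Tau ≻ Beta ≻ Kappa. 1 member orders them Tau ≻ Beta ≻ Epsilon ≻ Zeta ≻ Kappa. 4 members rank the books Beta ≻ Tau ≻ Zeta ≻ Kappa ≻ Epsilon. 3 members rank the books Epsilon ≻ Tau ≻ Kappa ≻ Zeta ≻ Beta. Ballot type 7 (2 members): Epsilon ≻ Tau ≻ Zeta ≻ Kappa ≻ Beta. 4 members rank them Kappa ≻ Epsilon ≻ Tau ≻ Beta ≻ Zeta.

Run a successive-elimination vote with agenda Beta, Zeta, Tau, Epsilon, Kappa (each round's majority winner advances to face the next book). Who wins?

Kappa

Round 1: Beta vs Zeta — 9–8, Beta advances.
Round 2: Beta vs Tau — 6–11, Tau advances.
Round 3: Tau vs Epsilon — 5–12, Epsilon advances.
Round 4: Epsilon vs Kappa — 8–9, Kappa advances.
Kappa survives the agenda.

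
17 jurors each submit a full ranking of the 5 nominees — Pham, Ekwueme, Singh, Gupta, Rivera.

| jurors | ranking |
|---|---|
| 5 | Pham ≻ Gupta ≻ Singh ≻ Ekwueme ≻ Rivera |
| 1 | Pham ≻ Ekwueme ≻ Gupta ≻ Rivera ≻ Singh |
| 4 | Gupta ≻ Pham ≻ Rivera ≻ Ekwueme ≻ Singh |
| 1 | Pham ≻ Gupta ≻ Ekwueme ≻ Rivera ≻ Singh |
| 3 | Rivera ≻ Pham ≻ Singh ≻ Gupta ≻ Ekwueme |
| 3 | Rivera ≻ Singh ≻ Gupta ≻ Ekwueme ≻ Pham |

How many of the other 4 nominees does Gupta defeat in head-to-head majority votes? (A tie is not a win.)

Gupta against each rival (17 jurors):
Gupta vs Pham: Gupta preferred on 4+3 = 7 ballots; Pham wins 10–7.
Gupta vs Ekwueme: Gupta, 16–1.
Gupta vs Singh: 11 to 6, Gupta.
Gupta vs Rivera: Gupta wins 11–6.
Gupta beats Ekwueme, Singh, Rivera; loses to Pham — 3 pairwise wins.

3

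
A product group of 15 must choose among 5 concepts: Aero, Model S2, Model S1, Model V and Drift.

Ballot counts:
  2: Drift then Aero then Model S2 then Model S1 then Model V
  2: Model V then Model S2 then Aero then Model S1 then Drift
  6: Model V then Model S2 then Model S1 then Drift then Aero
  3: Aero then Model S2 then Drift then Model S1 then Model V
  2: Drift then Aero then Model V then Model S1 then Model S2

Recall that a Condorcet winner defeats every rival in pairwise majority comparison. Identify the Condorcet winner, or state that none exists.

Head-to-head results (15 engineers):
Aero vs Model S2: 7 to 8, Model S2.
Aero vs Model S1: 9 to 6, Aero.
Aero vs Model V: 2+3+2 = 7 for Aero, 8 for Model V — Model V by 8–7.
Aero vs Drift: Aero is ranked higher on 2+3 = 5 ballots, Drift on 10. Drift wins 10–5.
Model S2 vs Model S1: 13 to 2, Model S2.
Model S2 vs Model V: Model S2 is ranked higher on 2+3 = 5 ballots, Model V on 10. Model V wins 10–5.
Model S2 vs Drift: 2+6+3 = 11 for Model S2, 4 for Drift — Model S2 by 11–4.
Model S1 vs Model V: 2+3 = 5 for Model S1, 10 for Model V — Model V by 10–5.
Model S1 vs Drift: 2+6 = 8 for Model S1, 7 for Drift — Model S1 by 8–7.
Model V vs Drift: 2+6 = 8 for Model V, 7 for Drift — Model V by 8–7.
Model V defeats every rival head-to-head and is the Condorcet winner.

Model V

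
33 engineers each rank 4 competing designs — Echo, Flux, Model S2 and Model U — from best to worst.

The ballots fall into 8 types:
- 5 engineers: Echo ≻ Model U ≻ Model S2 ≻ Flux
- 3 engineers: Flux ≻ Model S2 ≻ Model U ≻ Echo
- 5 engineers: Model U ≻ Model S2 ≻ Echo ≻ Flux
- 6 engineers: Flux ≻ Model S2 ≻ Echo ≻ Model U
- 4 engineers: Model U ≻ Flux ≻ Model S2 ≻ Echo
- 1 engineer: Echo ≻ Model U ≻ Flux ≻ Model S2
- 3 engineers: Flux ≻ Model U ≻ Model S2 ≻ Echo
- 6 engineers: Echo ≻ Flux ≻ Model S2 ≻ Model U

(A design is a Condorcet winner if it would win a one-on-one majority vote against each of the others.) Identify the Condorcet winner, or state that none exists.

none

Head-to-head results (33 engineers):
Echo vs Flux: 5+5+1+6 = 17 for Echo, 16 for Flux — Echo by 17–16.
Echo vs Model S2: Model S2 wins 21–12.
Echo vs Model U: Echo, 18–15.
Flux vs Model S2: Flux, 23–10.
Flux–Model U: Flux 18–15.
Model S2 vs Model U: Model U wins 18–15.
No design is unbeaten: Echo loses to Model S2; Flux loses to Echo; Model S2 loses to Flux; Model U loses to Echo. In particular Echo → Flux → Model S2 → Echo is a majority cycle — no Condorcet winner exists.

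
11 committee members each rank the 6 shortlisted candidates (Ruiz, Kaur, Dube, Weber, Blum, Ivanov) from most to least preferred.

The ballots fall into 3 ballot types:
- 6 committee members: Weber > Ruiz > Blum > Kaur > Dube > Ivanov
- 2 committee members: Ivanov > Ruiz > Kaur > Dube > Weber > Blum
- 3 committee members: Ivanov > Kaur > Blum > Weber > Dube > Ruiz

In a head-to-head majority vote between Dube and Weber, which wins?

Weber

Ballots ranking Dube above Weber: 2.
Ballots ranking Weber above Dube: 11 − 2 = 9.
Weber wins the head-to-head 9–2.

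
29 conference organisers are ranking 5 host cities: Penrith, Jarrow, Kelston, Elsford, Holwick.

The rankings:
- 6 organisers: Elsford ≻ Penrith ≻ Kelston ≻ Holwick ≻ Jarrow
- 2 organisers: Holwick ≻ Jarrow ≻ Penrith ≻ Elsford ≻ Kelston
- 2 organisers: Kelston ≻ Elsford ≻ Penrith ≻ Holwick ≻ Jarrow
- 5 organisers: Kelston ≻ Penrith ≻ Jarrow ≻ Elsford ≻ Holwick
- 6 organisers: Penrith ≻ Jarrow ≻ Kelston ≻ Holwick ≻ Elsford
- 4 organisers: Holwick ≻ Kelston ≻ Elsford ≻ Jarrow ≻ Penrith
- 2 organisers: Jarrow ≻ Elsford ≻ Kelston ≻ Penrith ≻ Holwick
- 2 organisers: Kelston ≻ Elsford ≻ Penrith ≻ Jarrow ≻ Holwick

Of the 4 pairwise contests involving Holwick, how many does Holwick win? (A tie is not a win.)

Holwick against each rival (29 organisers):
Holwick vs Penrith: Penrith wins 23–6.
Holwick vs Jarrow: 6+2+2+4 = 14 for Holwick, 15 for Jarrow — Jarrow by 15–14.
Holwick vs Kelston: Kelston wins 23–6.
Holwick vs Elsford: Holwick preferred on 2+6+4 = 12 ballots; Elsford wins 17–12.
Holwick beats no one; loses to Penrith, Jarrow, Kelston, Elsford — 0 pairwise wins.

0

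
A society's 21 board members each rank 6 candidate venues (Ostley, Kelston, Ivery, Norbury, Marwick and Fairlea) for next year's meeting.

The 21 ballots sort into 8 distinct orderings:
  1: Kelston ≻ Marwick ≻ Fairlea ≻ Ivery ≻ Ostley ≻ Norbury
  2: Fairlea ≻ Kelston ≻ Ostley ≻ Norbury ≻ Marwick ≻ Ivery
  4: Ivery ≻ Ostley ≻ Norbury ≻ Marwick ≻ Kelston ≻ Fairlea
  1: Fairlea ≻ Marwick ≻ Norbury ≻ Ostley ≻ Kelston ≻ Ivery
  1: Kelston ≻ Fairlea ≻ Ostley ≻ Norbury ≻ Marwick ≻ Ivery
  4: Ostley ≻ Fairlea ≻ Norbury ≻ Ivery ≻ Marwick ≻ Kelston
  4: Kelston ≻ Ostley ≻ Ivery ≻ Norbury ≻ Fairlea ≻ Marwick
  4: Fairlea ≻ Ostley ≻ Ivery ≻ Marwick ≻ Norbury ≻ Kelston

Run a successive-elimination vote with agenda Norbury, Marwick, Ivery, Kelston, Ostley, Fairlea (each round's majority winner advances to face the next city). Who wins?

Ostley

Round 1: Norbury vs Marwick — 15–6, Norbury advances.
Round 2: Norbury vs Ivery — 8–13, Ivery advances.
Round 3: Ivery vs Kelston — 12–9, Ivery advances.
Round 4: Ivery vs Ostley — 5–16, Ostley advances.
Round 5: Ostley vs Fairlea — 12–9, Ostley advances.
Ostley survives the agenda.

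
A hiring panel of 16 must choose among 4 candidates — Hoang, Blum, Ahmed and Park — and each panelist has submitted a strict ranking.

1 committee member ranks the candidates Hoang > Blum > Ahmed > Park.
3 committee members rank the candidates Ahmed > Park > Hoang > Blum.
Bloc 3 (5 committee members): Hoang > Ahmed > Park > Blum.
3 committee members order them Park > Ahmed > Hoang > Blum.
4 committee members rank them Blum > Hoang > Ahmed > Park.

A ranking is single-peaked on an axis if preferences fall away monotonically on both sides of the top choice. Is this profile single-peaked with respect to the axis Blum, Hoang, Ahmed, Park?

Axis positions: Blum=1, Hoang=2, Ahmed=3, Park=4.
Bloc 1 (peak Hoang at position 2): ranking walks positions 2-1-3-4, expanding outward from the peak — single-peaked.
Bloc 2 (peak Ahmed at position 3): ranking walks positions 3-4-2-1, expanding outward from the peak — single-peaked.
Bloc 3 (peak Hoang at position 2): ranking walks positions 2-3-4-1, expanding outward from the peak — single-peaked.
Bloc 4 (peak Park at position 4): ranking walks positions 4-3-2-1, expanding outward from the peak — single-peaked.
Bloc 5 (peak Blum at position 1): ranking walks positions 1-2-3-4, expanding outward from the peak — single-peaked.
Every ranking is single-peaked on this axis.

yes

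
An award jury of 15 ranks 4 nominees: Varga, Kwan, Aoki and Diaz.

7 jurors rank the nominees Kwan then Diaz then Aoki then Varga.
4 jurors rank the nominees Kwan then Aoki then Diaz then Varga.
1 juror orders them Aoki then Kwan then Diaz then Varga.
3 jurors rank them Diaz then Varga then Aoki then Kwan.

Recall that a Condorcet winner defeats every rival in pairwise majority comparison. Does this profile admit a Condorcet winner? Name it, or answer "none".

Kwan

Check each pair by majority over 15 ballots:
Varga vs Kwan: Varga preferred on 3 ballots; Kwan wins 12–3.
Varga vs Aoki: Aoki wins 12–3.
Varga vs Diaz: 0 to 15, Diaz.
Kwan vs Aoki: Kwan, 11–4.
Kwan vs Diaz: Kwan preferred on 7+4+1 = 12 ballots; Kwan wins 12–3.
Aoki vs Diaz: Diaz, 10–5.
Kwan defeats every rival head-to-head and is the Condorcet winner.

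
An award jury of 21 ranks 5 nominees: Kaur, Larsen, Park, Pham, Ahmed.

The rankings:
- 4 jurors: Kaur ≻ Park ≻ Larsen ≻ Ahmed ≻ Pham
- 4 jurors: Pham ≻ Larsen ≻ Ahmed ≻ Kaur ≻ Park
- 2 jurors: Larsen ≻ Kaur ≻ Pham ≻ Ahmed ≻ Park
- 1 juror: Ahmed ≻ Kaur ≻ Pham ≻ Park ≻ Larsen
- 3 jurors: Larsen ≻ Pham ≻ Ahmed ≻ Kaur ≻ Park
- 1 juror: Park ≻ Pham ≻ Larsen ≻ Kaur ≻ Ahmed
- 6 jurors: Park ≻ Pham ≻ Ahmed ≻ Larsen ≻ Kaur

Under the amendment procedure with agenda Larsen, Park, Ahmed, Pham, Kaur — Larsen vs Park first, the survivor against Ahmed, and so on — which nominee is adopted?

Kaur

Round 1: Larsen vs Park — 9–12, Park advances.
Round 2: Park vs Ahmed — 11–10, Park advances.
Round 3: Park vs Pham — 11–10, Park advances.
Round 4: Park vs Kaur — 7–14, Kaur advances.
The agenda winner is Kaur.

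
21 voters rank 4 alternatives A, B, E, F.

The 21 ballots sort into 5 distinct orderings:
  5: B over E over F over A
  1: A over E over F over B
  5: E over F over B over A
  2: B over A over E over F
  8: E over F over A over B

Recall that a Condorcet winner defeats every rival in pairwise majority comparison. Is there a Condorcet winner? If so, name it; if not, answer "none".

Head-to-head results (21 voters):
A vs B: 9 to 12, B.
A–E: E 18–3.
A vs F: F wins 18–3.
B vs E: B is ranked higher on 5+2 = 7 ballots, E on 14. E wins 14–7.
B–F: F 14–7.
E vs F: E wins 21–0.
E defeats every rival head-to-head and is the Condorcet winner.

E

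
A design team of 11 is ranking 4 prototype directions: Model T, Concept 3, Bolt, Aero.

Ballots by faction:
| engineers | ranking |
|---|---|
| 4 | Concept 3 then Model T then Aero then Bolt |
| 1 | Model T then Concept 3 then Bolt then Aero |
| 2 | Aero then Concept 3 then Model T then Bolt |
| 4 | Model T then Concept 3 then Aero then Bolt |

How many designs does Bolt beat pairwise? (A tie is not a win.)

0

Bolt against each rival (11 engineers):
Bolt–Model T: Model T 11–0.
Bolt vs Concept 3: Bolt is ranked higher on 0 ballots, Concept 3 on 11. Concept 3 wins 11–0.
Bolt vs Aero: Aero wins 10–1.
Bolt beats no one; loses to Model T, Concept 3, Aero — 0 pairwise wins.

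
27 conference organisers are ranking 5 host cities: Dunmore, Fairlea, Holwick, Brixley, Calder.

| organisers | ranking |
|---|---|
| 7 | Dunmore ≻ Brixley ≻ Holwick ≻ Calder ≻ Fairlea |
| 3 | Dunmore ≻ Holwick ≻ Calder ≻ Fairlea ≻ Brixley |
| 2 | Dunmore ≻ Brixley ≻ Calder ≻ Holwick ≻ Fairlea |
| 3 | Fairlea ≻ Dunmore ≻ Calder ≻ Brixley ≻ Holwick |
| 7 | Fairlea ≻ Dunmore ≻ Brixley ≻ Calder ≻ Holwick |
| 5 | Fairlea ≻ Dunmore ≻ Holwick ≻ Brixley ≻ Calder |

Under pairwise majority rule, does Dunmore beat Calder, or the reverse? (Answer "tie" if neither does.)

Dunmore

Ballots ranking Dunmore above Calder: 7 + 3 + 2 + 3 + 7 + 5 = 27.
Ballots ranking Calder above Dunmore: 27 − 27 = 0.
Dunmore wins the head-to-head 27–0.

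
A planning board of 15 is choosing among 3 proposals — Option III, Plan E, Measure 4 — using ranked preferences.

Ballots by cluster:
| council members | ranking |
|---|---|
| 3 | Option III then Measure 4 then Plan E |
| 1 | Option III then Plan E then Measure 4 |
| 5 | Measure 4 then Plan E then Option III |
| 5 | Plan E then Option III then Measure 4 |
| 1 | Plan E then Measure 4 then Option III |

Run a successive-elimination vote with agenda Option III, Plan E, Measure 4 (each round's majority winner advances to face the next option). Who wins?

Measure 4

Round 1: Option III vs Plan E — 4–11, Plan E advances.
Round 2: Plan E vs Measure 4 — 7–8, Measure 4 advances.
The agenda winner is Measure 4.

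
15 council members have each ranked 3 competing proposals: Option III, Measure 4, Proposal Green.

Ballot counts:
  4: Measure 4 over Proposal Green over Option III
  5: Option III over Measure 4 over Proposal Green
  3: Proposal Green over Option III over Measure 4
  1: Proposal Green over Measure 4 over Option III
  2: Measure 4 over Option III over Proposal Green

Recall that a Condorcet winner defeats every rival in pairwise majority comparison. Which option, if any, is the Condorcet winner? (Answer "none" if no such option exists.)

none

Check each pair by majority over 15 ballots:
Option III–Measure 4: Option III 8–7.
Option III vs Proposal Green: Proposal Green wins 8–7.
Measure 4–Proposal Green: Measure 4 11–4.
Each option drops at least one matchup (Option III loses to Proposal Green; Measure 4 loses to Option III; Proposal Green loses to Measure 4); the cycle Option III → Measure 4 → Proposal Green → Option III rules out a Condorcet winner.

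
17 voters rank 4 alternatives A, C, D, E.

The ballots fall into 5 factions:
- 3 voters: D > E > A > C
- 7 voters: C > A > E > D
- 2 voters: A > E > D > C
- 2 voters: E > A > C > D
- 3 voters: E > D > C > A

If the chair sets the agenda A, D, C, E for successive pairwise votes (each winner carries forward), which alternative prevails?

Round 1: A vs D — 11–6, A advances.
Round 2: A vs C — 7–10, C advances.
Round 3: C vs E — 7–10, E advances.
The agenda winner is E.

E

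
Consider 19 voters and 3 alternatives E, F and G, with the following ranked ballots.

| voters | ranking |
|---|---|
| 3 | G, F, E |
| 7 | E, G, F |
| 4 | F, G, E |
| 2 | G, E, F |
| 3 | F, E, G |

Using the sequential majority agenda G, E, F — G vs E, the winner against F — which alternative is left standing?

Round 1: G vs E — 9–10, E advances.
Round 2: E vs F — 9–10, F advances.
The agenda winner is F.

F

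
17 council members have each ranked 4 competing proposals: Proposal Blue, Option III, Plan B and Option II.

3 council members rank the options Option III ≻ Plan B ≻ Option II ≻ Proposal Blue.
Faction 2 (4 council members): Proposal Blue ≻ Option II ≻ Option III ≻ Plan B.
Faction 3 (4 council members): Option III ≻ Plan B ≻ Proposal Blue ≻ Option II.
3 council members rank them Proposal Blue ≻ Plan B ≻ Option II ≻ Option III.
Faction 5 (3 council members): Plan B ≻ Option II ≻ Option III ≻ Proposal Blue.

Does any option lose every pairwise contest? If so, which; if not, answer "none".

Head-to-head results (17 council members):
Proposal Blue vs Option III: 7 to 10, Option III.
Proposal Blue vs Plan B: 7 to 10, Plan B.
Proposal Blue vs Option II: 11 to 6, Proposal Blue.
Option III vs Plan B: Option III, 11–6.
Option III vs Option II: Option II, 10–7.
Plan B vs Option II: Plan B wins 13–4.
No option is winless: Proposal Blue beats Option II; Option III beats Proposal Blue; Plan B beats Proposal Blue; Option II beats Option III. There is no Condorcet loser.

none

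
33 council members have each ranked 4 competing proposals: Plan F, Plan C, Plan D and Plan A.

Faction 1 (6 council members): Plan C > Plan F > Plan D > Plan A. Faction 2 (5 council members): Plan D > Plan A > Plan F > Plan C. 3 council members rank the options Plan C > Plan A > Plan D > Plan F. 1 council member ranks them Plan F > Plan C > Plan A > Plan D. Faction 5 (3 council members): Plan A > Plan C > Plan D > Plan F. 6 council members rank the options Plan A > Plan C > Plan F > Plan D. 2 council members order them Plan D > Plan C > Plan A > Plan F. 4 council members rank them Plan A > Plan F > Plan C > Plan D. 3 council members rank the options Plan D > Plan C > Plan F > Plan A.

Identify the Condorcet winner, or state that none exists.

Plan A

Pairwise majorities:
Plan F vs Plan C: Plan F is ranked higher on 5+1+4 = 10 ballots, Plan C on 23. Plan C wins 23–10.
Plan F vs Plan D: 6+1+6+4 = 17 for Plan F, 16 for Plan D — Plan F by 17–16.
Plan F vs Plan A: Plan F is ranked higher on 6+1+3 = 10 ballots, Plan A on 23. Plan A wins 23–10.
Plan C vs Plan D: 6+3+1+3+6+4 = 23 for Plan C, 10 for Plan D — Plan C by 23–10.
Plan C vs Plan A: Plan C preferred on 6+3+1+2+3 = 15 ballots; Plan A wins 18–15.
Plan D vs Plan A: 16 to 17, Plan A.
Plan A beats each of Plan F, Plan C, Plan D — Plan A is the Condorcet winner.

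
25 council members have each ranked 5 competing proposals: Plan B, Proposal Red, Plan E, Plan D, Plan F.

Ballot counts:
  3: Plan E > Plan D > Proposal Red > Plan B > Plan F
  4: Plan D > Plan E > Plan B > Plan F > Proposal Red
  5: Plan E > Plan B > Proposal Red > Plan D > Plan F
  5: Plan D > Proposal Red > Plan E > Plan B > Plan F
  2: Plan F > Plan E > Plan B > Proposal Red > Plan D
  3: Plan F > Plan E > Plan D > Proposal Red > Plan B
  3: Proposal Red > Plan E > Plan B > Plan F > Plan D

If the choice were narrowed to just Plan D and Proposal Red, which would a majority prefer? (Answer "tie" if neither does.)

Plan D

Ballots ranking Plan D above Proposal Red: 3 + 4 + 5 + 3 = 15.
Ballots ranking Proposal Red above Plan D: 25 − 15 = 10.
Plan D wins the head-to-head 15–10.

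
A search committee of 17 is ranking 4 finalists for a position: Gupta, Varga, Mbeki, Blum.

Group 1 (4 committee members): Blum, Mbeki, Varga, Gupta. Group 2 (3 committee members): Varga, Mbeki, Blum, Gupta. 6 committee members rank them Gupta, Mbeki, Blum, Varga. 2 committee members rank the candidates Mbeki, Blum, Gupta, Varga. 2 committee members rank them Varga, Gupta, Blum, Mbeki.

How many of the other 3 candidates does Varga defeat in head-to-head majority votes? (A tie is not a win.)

1

Varga against each rival (17 committee members):
Varga vs Gupta: Varga preferred on 4+3+2 = 9 ballots; Varga wins 9–8.
Varga vs Mbeki: Varga is ranked higher on 3+2 = 5 ballots, Mbeki on 12. Mbeki wins 12–5.
Varga vs Blum: 5 to 12, Blum.
Varga beats Gupta; loses to Mbeki, Blum — 1 pairwise win.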